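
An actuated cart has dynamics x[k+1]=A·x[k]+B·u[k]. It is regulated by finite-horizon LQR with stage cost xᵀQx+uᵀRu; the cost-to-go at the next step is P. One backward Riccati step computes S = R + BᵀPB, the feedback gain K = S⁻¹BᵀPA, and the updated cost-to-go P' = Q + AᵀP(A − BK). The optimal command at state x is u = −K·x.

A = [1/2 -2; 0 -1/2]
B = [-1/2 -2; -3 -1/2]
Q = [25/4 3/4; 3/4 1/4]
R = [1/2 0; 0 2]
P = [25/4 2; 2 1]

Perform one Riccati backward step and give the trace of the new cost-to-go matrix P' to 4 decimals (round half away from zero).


BᵀP = [-9.1250 -4.0000; -13.5000 -4.5000]
S = R + BᵀPB = [1/2 0; 0 2] + [16.5625 20.2500; 20.2500 29.2500] = [17.0625 20.2500; 20.2500 31.2500]
BᵀPA = [-4.5625 20.2500; -6.7500 29.2500]
K = S⁻¹·BᵀPA = [-0.0478 0.3289; -0.1850 0.7229]
A−BK = [0.1061 -0.3898; -0.2360 0.8481]
AᵀP(A−BK) = [0.0955 -0.3700; -0.3700 1.4458]
P' = Q + AᵀP(A−BK) = [6.3455 0.3800; 0.3800 1.6958]
tr(P') = 8.0412

8.0412


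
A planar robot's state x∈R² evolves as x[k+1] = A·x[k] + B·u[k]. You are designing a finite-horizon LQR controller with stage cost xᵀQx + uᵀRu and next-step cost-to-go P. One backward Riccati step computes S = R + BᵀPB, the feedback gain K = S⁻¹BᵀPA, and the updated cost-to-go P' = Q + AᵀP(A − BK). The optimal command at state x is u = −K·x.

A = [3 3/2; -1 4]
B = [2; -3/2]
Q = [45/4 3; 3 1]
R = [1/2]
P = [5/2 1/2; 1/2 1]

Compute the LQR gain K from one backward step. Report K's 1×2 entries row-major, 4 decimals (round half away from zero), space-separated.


BᵀP = [4.2500 -0.5000]
S = R + BᵀPB = [1/2] + [9.2500] = [9.7500]
BᵀPA = [13.2500 4.3750]
K = S⁻¹·BᵀPA = [1.3590 0.4487]
A−BK = [0.2821 0.6026; 1.0385 4.6731]
AᵀP(A−BK) = [2.4936 6.5545; 6.5545 25.6619]
P' = Q + AᵀP(A−BK) = [13.7436 9.5545; 9.5545 26.6619]
tr(P') = 40.4054

1.3590 0.4487


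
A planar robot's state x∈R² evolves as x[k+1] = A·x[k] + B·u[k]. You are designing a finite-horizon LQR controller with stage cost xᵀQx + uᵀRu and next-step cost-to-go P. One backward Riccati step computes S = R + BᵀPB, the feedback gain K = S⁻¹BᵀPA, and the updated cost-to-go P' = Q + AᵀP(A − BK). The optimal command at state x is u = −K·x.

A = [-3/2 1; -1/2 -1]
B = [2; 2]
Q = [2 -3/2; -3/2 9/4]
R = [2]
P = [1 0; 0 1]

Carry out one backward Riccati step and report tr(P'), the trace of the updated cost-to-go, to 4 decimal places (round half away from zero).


BᵀP = [2.0000 2.0000]
S = R + BᵀPB = [2] + [8.0000] = [10.0000]
BᵀPA = [-4.0000 0.0000]
K = S⁻¹·BᵀPA = [-0.4000 0.0000]
A−BK = [-0.7000 1.0000; 0.3000 -1.0000]
AᵀP(A−BK) = [0.9000 -1.0000; -1.0000 2.0000]
P' = Q + AᵀP(A−BK) = [2.9000 -2.5000; -2.5000 4.2500]
tr(P') = 7.1500

7.1500


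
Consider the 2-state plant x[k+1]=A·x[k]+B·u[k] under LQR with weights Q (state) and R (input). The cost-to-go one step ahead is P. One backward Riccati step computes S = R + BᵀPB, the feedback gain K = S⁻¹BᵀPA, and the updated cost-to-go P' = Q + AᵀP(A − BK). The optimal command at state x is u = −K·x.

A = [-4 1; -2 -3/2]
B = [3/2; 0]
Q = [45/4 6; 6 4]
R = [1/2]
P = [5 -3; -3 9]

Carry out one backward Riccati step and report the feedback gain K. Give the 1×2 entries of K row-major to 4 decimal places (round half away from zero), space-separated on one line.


-1.7872 1.2128

BᵀP = [7.5000 -4.5000]
S = R + BᵀPB = [1/2] + [11.2500] = [11.7500]
BᵀPA = [-21.0000 14.2500]
K = S⁻¹·BᵀPA = [-1.7872 1.2128]
A−BK = [-1.3191 -0.8191; -2.0000 -1.5000]
AᵀP(A−BK) = [30.4681 20.4681; 20.4681 16.9681]
P' = Q + AᵀP(A−BK) = [41.7181 26.4681; 26.4681 20.9681]
tr(P') = 62.6862


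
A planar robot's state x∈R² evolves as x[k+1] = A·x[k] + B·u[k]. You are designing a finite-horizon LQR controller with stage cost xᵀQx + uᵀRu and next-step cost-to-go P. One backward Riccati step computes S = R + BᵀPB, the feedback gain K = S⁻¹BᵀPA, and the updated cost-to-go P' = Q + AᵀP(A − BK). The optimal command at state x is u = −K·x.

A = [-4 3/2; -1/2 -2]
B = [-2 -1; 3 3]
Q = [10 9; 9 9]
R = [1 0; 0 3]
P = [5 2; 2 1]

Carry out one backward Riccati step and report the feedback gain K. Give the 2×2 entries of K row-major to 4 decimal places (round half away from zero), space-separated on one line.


BᵀP = [-4.0000 -1.0000; 1.0000 1.0000]
S = R + BᵀPB = [1 0; 0 3] + [5.0000 1.0000; 1.0000 2.0000] = [6.0000 1.0000; 1.0000 5.0000]
BᵀPA = [16.5000 -4.0000; -4.5000 -0.5000]
K = S⁻¹·BᵀPA = [3.0000 -0.6724; -1.5000 0.0345]
A−BK = [0.5000 0.1897; -5.0000 -0.0862]
AᵀP(A−BK) = [32.0000 -3.2500; -3.2500 0.5776]
P' = Q + AᵀP(A−BK) = [42.0000 5.7500; 5.7500 9.5776]
tr(P') = 51.5776

3.0000 -0.6724 -1.5000 0.0345


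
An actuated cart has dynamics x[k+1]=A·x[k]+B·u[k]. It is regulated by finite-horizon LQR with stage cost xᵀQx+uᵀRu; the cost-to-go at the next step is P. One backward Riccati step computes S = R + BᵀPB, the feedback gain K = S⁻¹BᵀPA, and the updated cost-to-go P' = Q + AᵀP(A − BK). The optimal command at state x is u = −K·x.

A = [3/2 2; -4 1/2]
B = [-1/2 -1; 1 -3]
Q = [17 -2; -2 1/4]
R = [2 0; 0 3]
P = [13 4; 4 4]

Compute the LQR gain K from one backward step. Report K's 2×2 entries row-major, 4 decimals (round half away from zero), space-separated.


-2.0692 -1.3109 0.2534 -0.8235

BᵀP = [-2.5000 2.0000; -25.0000 -16.0000]
S = R + BᵀPB = [2 0; 0 3] + [3.2500 -3.5000; -3.5000 73.0000] = [5.2500 -3.5000; -3.5000 76.0000]
BᵀPA = [-11.7500 -4.0000; 26.5000 -58.0000]
K = S⁻¹·BᵀPA = [-2.0692 -1.3109; 0.2534 -0.8235]
A−BK = [0.7188 0.5210; -1.1707 -0.6597]
AᵀP(A−BK) = [14.2224 8.4202; 8.4202 7.9916]
P' = Q + AᵀP(A−BK) = [31.2224 6.4202; 6.4202 8.2416]
tr(P') = 39.4640


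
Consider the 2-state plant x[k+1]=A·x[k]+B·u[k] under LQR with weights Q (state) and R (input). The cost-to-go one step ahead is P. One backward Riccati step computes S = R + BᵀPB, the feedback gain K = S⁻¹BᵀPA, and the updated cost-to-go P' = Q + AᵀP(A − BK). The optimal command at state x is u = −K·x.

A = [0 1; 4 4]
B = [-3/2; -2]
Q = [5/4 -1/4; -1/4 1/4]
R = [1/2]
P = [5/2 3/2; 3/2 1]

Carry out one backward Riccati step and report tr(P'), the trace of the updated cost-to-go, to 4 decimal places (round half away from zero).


BᵀP = [-6.7500 -4.2500]
S = R + BᵀPB = [1/2] + [18.6250] = [19.1250]
BᵀPA = [-17.0000 -23.7500]
K = S⁻¹·BᵀPA = [-0.8889 -1.2418]
A−BK = [-1.3333 -0.8627; 2.2222 1.5163]
AᵀP(A−BK) = [0.8889 0.8889; 0.8889 1.0065]
P' = Q + AᵀP(A−BK) = [2.1389 0.6389; 0.6389 1.2565]
tr(P') = 3.3954

3.3954


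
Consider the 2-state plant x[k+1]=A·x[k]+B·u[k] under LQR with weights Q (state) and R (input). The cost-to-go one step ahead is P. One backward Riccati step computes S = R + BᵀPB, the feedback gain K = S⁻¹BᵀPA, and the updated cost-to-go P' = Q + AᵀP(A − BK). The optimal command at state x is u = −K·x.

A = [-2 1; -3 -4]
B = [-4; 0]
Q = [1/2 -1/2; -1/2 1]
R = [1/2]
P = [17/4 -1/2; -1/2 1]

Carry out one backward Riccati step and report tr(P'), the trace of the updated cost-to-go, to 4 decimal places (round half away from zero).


25.1807

BᵀP = [-17.0000 2.0000]
S = R + BᵀPB = [1/2] + [68.0000] = [68.5000]
BᵀPA = [28.0000 -25.0000]
K = S⁻¹·BᵀPA = [0.4088 -0.3650]
A−BK = [-0.3650 -0.4599; -3.0000 -4.0000]
AᵀP(A−BK) = [8.5547 11.2190; 11.2190 15.1259]
P' = Q + AᵀP(A−BK) = [9.0547 10.7190; 10.7190 16.1259]
tr(P') = 25.1807


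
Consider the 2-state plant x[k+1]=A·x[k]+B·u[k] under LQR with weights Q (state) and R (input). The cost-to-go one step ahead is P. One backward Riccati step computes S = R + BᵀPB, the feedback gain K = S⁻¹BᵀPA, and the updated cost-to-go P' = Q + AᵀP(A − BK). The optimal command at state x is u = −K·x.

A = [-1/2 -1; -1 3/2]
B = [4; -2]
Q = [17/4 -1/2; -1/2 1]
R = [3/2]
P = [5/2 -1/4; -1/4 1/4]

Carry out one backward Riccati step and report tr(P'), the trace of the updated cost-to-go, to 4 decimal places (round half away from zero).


5.8891

BᵀP = [10.5000 -1.5000]
S = R + BᵀPB = [3/2] + [45.0000] = [46.5000]
BᵀPA = [-3.7500 -12.7500]
K = S⁻¹·BᵀPA = [-0.0806 -0.2742]
A−BK = [-0.1774 0.0968; -1.1613 0.9516]
AᵀP(A−BK) = [0.3226 -0.2157; -0.2157 0.3165]
P' = Q + AᵀP(A−BK) = [4.5726 -0.7157; -0.7157 1.3165]
tr(P') = 5.8891


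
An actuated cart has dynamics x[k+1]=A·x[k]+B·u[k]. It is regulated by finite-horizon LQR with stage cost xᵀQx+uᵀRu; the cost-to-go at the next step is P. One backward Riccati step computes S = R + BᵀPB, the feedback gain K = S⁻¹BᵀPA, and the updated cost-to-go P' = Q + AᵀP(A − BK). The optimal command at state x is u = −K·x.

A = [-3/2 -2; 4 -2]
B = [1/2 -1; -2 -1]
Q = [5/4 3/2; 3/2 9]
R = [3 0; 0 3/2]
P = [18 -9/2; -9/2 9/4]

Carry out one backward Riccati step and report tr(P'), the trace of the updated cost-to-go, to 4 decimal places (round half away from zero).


27.4596

BᵀP = [18.0000 -6.7500; -13.5000 2.2500]
S = R + BᵀPB = [3 0; 0 3/2] + [22.5000 -11.2500; -11.2500 11.2500] = [25.5000 -11.2500; -11.2500 12.7500]
BᵀPA = [-54.0000 -22.5000; 29.2500 22.5000]
K = S⁻¹·BᵀPA = [-1.8102 -0.1700; 0.6969 1.6147]
A−BK = [0.1020 -0.3003; 1.0765 -0.7252]
AᵀP(A−BK) = [12.3654 2.0907; 2.0907 4.8442]
P' = Q + AᵀP(A−BK) = [13.6154 3.5907; 3.5907 13.8442]
tr(P') = 27.4596


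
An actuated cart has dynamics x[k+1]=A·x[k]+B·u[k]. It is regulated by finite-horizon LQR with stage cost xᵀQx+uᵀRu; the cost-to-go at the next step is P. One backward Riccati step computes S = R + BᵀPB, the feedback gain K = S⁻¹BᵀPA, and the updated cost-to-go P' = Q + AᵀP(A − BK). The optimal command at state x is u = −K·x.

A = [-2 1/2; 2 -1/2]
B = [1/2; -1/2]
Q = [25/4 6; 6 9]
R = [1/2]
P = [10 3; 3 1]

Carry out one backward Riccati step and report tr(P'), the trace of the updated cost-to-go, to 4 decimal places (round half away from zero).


21.3214

BᵀP = [3.5000 1.0000]
S = R + BᵀPB = [1/2] + [1.2500] = [1.7500]
BᵀPA = [-5.0000 1.2500]
K = S⁻¹·BᵀPA = [-2.8571 0.7143]
A−BK = [-0.5714 0.1429; 0.5714 -0.1429]
AᵀP(A−BK) = [5.7143 -1.4286; -1.4286 0.3571]
P' = Q + AᵀP(A−BK) = [11.9643 4.5714; 4.5714 9.3571]
tr(P') = 21.3214


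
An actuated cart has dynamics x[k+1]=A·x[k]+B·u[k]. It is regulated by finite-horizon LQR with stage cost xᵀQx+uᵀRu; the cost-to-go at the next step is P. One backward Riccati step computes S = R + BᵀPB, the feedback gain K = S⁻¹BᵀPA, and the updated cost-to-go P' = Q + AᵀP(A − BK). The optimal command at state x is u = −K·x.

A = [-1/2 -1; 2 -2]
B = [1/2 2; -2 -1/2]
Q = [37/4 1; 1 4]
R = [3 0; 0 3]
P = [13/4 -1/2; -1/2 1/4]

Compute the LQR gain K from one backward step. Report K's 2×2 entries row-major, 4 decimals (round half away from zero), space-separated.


-0.2421 0.0906 -0.2499 -0.2936

BᵀP = [2.6250 -0.7500; 6.7500 -1.1250]
S = R + BᵀPB = [3 0; 0 3] + [2.8125 5.6250; 5.6250 14.0625] = [5.8125 5.6250; 5.6250 17.0625]
BᵀPA = [-2.8125 -1.1250; -5.6250 -4.5000]
K = S⁻¹·BᵀPA = [-0.2421 0.0906; -0.2499 -0.2936]
A−BK = [0.1208 -0.4581; 1.3909 -1.9656]
AᵀP(A−BK) = [0.7262 -0.2717; -0.2717 1.0307]
P' = Q + AᵀP(A−BK) = [9.9762 0.7283; 0.7283 5.0307]
tr(P') = 15.0069


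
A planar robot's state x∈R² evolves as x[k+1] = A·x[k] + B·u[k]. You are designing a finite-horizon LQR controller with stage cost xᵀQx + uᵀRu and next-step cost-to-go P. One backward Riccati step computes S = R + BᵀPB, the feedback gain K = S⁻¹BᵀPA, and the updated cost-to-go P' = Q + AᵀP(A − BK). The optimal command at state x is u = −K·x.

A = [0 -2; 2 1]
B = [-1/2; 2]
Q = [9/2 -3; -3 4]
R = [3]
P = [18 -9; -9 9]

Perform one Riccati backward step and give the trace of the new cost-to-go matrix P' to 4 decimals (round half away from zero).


BᵀP = [-27.0000 22.5000]
S = R + BᵀPB = [3] + [58.5000] = [61.5000]
BᵀPA = [45.0000 76.5000]
K = S⁻¹·BᵀPA = [0.7317 1.2439]
A−BK = [0.3659 -1.3780; 0.5366 -1.4878]
AᵀP(A−BK) = [3.0732 -1.9756; -1.9756 21.8415]
P' = Q + AᵀP(A−BK) = [7.5732 -4.9756; -4.9756 25.8415]
tr(P') = 33.4146

33.4146


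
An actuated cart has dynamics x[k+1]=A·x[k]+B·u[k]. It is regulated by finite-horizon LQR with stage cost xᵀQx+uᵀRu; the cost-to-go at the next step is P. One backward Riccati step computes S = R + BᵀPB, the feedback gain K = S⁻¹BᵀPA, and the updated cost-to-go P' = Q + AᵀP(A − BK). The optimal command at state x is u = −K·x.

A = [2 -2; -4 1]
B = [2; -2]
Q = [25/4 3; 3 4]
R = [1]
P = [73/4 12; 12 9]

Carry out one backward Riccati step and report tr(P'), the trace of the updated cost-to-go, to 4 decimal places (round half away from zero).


43.3929

BᵀP = [12.5000 6.0000]
S = R + BᵀPB = [1] + [13.0000] = [14.0000]
BᵀPA = [1.0000 -19.0000]
K = S⁻¹·BᵀPA = [0.0714 -1.3571]
A−BK = [1.8571 0.7143; -3.8571 -1.7143]
AᵀP(A−BK) = [24.9286 12.3571; 12.3571 8.2143]
P' = Q + AᵀP(A−BK) = [31.1786 15.3571; 15.3571 12.2143]
tr(P') = 43.3929


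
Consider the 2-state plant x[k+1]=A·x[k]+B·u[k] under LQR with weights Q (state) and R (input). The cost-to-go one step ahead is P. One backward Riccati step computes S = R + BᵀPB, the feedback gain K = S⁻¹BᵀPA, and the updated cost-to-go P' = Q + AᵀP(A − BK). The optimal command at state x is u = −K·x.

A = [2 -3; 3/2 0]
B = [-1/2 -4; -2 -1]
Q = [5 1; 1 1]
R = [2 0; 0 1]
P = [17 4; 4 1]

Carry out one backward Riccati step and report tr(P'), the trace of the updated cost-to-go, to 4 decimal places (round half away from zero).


BᵀP = [-16.5000 -4.0000; -72.0000 -17.0000]
S = R + BᵀPB = [2 0; 0 1] + [16.2500 70.0000; 70.0000 305.0000] = [18.2500 70.0000; 70.0000 306.0000]
BᵀPA = [-39.0000 49.5000; -169.5000 216.0000]
K = S⁻¹·BᵀPA = [-0.1008 0.0394; -0.5309 0.6969]
A−BK = [-0.1738 -0.1928; 0.7675 0.7757]
AᵀP(A−BK) = [0.3376 -0.3440; -0.3440 0.5259]
P' = Q + AᵀP(A−BK) = [5.3376 0.6560; 0.6560 1.5259]
tr(P') = 6.8635

6.8635


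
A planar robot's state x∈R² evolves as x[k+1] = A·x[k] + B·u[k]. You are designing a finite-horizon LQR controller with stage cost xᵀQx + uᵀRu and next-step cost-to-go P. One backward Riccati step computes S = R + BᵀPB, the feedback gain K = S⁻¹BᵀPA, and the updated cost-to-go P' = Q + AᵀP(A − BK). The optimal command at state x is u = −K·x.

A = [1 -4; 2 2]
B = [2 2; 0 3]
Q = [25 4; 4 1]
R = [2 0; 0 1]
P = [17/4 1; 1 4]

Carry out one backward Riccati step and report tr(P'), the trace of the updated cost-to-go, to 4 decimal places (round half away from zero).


38.3041

BᵀP = [8.5000 2.0000; 11.5000 14.0000]
S = R + BᵀPB = [2 0; 0 1] + [17.0000 23.0000; 23.0000 65.0000] = [19.0000 23.0000; 23.0000 66.0000]
BᵀPA = [12.5000 -30.0000; 39.5000 -18.0000]
K = S⁻¹·BᵀPA = [-0.1152 -2.1600; 0.6386 0.4800]
A−BK = [-0.0469 -0.6400; 0.0841 0.5600]
AᵀP(A−BK) = [0.4641 1.0400; 1.0400 11.8400]
P' = Q + AᵀP(A−BK) = [25.4641 5.0400; 5.0400 12.8400]
tr(P') = 38.3041


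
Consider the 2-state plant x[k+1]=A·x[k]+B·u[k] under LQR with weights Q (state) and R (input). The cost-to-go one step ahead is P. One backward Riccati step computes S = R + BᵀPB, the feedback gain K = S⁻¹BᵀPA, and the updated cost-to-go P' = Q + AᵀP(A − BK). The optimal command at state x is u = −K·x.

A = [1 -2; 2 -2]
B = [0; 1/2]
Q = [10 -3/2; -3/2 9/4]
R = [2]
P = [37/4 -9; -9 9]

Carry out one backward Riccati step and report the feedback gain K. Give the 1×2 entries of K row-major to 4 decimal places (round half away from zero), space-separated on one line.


BᵀP = [-4.5000 4.5000]
S = R + BᵀPB = [2] + [2.2500] = [4.2500]
BᵀPA = [4.5000 0.0000]
K = S⁻¹·BᵀPA = [1.0588 0.0000]
A−BK = [1.0000 -2.0000; 1.4706 -2.0000]
AᵀP(A−BK) = [4.4853 -0.5000; -0.5000 1.0000]
P' = Q + AᵀP(A−BK) = [14.4853 -2.0000; -2.0000 3.2500]
tr(P') = 17.7353

1.0588 0.0000


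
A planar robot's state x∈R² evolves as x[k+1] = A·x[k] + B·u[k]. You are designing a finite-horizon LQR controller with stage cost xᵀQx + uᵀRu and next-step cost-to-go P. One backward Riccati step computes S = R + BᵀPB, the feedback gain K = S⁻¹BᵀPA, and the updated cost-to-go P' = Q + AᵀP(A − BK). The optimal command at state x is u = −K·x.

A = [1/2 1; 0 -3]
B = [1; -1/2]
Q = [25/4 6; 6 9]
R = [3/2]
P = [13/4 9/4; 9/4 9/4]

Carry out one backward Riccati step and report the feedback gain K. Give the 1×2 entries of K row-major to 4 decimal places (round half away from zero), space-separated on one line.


0.3469 -0.4082

BᵀP = [2.1250 1.1250]
S = R + BᵀPB = [3/2] + [1.5625] = [3.0625]
BᵀPA = [1.0625 -1.2500]
K = S⁻¹·BᵀPA = [0.3469 -0.4082]
A−BK = [0.1531 1.4082; 0.1735 -3.2041]
AᵀP(A−BK) = [0.4439 -1.3163; -1.3163 9.4898]
P' = Q + AᵀP(A−BK) = [6.6939 4.6837; 4.6837 18.4898]
tr(P') = 25.1837


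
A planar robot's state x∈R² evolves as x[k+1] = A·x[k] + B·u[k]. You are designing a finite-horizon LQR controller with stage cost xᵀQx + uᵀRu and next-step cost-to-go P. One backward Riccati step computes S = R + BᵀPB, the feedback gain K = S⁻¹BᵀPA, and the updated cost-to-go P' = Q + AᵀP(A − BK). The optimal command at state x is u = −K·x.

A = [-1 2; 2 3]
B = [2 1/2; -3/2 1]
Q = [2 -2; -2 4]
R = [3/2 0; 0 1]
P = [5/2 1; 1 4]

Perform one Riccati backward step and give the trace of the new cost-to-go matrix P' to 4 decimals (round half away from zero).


BᵀP = [3.5000 -4.0000; 2.2500 4.5000]
S = R + BᵀPB = [3/2 0; 0 1] + [13.0000 -2.2500; -2.2500 5.6250] = [14.5000 -2.2500; -2.2500 6.6250]
BᵀPA = [-11.5000 -5.0000; 6.7500 18.0000]
K = S⁻¹·BᵀPA = [-0.6703 0.0810; 0.7912 2.7445]
A−BK = [-0.0549 0.4657; 0.2033 0.3771]
AᵀP(A−BK) = [1.4505 2.4066; 2.4066 9.0041]
P' = Q + AᵀP(A−BK) = [3.4505 0.4066; 0.4066 13.0041]
tr(P') = 16.4547

16.4547


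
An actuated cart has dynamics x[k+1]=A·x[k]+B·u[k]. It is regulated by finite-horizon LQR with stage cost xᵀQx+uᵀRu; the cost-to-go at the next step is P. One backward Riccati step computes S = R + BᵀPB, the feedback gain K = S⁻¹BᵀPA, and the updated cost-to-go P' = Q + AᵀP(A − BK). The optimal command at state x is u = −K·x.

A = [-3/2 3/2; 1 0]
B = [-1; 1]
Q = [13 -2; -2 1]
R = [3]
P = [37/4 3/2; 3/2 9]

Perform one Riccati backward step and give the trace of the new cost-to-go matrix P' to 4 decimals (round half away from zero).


BᵀP = [-7.7500 7.5000]
S = R + BᵀPB = [3] + [15.2500] = [18.2500]
BᵀPA = [19.1250 -11.6250]
K = S⁻¹·BᵀPA = [1.0479 -0.6370]
A−BK = [-0.4521 0.8630; -0.0479 0.6370]
AᵀP(A−BK) = [5.2705 -6.3801; -6.3801 13.4075]
P' = Q + AᵀP(A−BK) = [18.2705 -8.3801; -8.3801 14.4075]
tr(P') = 32.6781

32.6781


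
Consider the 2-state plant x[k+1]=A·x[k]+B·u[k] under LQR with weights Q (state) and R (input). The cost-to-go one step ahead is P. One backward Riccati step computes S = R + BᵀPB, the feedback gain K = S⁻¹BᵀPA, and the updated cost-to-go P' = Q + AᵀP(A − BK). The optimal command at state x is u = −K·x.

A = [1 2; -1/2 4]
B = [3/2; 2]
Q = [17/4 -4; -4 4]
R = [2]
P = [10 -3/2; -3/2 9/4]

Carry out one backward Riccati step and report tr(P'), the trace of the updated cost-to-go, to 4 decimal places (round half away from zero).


23.0364

BᵀP = [12.0000 2.2500]
S = R + BᵀPB = [2] + [22.5000] = [24.5000]
BᵀPA = [10.8750 33.0000]
K = S⁻¹·BᵀPA = [0.4439 1.3469]
A−BK = [0.3342 -0.0204; -1.3878 1.3061]
AᵀP(A−BK) = [7.2353 -3.6480; -3.6480 7.5510]
P' = Q + AᵀP(A−BK) = [11.4853 -7.6480; -7.6480 11.5510]
tr(P') = 23.0364


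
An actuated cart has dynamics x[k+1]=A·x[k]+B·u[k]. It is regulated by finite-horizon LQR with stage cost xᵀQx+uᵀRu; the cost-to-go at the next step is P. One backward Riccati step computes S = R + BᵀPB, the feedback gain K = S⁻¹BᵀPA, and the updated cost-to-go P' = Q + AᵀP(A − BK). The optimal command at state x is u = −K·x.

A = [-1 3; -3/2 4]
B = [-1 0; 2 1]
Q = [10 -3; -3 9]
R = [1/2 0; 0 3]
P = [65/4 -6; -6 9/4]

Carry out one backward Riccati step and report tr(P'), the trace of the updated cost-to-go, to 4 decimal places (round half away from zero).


20.6866

BᵀP = [-28.2500 10.5000; -6.0000 2.2500]
S = R + BᵀPB = [1/2 0; 0 3] + [49.2500 10.5000; 10.5000 2.2500] = [49.7500 10.5000; 10.5000 5.2500]
BᵀPA = [12.5000 -42.7500; 2.6250 -9.0000]
K = S⁻¹·BᵀPA = [0.2522 -0.8609; -0.0043 0.0075]
A−BK = [-0.7478 2.1391; -2.0000 5.7143]
AᵀP(A−BK) = [0.1717 -0.5087; -0.5087 1.5149]
P' = Q + AᵀP(A−BK) = [10.1717 -3.5087; -3.5087 10.5149]
tr(P') = 20.6866


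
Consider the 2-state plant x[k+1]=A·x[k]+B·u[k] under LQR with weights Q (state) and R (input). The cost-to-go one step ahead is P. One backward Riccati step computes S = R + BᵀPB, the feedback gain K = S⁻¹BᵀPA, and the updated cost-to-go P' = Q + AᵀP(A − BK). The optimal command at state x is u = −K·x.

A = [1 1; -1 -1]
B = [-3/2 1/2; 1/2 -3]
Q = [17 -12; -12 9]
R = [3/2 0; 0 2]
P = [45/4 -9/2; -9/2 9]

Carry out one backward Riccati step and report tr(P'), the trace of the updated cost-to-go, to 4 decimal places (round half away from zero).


BᵀP = [-19.1250 11.2500; 19.1250 -29.2500]
S = R + BᵀPB = [3/2 0; 0 2] + [34.3125 -43.3125; -43.3125 97.3125] = [35.8125 -43.3125; -43.3125 99.3125]
BᵀPA = [-30.3750 -30.3750; 48.3750 48.3750]
K = S⁻¹·BᵀPA = [-0.5482 -0.5482; 0.2480 0.2480]
A−BK = [0.0537 0.0537; 0.0181 0.0181]
AᵀP(A−BK) = [0.6004 0.6004; 0.6004 0.6004]
P' = Q + AᵀP(A−BK) = [17.6004 -11.3996; -11.3996 9.6004]
tr(P') = 27.2009

27.2009


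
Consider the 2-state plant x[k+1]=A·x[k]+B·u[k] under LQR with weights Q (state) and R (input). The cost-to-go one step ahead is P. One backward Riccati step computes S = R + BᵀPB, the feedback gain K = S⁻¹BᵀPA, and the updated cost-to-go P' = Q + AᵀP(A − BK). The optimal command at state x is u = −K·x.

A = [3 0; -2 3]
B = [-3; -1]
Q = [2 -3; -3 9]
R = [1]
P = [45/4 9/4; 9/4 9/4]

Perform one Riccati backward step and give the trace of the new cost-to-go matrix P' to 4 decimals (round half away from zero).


BᵀP = [-36.0000 -9.0000]
S = R + BᵀPB = [1] + [117.0000] = [118.0000]
BᵀPA = [-90.0000 -27.0000]
K = S⁻¹·BᵀPA = [-0.7627 -0.2288]
A−BK = [0.7119 -0.6864; -2.7627 2.7712]
AᵀP(A−BK) = [14.6059 -13.8432; -13.8432 14.0720]
P' = Q + AᵀP(A−BK) = [16.6059 -16.8432; -16.8432 23.0720]
tr(P') = 39.6780

39.6780


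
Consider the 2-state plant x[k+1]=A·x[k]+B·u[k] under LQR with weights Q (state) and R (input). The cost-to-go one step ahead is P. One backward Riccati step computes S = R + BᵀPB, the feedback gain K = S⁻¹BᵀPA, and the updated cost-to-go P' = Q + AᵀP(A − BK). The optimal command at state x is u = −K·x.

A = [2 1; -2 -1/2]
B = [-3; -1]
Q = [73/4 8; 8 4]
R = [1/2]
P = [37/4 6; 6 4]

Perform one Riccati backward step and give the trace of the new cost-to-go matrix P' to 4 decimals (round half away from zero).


22.8551

BᵀP = [-33.7500 -22.0000]
S = R + BᵀPB = [1/2] + [123.2500] = [123.7500]
BᵀPA = [-23.5000 -22.7500]
K = S⁻¹·BᵀPA = [-0.1899 -0.1838]
A−BK = [1.4303 0.4485; -2.1899 -0.6838]
AᵀP(A−BK) = [0.5374 0.1798; 0.1798 0.0677]
P' = Q + AᵀP(A−BK) = [18.7874 8.1798; 8.1798 4.0677]
tr(P') = 22.8551


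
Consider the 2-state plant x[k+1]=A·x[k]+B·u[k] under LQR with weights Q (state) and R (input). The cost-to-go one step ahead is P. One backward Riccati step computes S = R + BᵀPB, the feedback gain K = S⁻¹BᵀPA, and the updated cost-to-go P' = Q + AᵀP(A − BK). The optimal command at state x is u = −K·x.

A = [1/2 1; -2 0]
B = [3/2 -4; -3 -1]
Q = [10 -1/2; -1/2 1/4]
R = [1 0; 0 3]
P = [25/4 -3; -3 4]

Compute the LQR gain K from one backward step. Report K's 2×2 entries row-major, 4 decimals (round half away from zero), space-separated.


BᵀP = [18.3750 -16.5000; -22.0000 8.0000]
S = R + BᵀPB = [1 0; 0 3] + [77.0625 -57.0000; -57.0000 80.0000] = [78.0625 -57.0000; -57.0000 83.0000]
BᵀPA = [42.1875 18.3750; -27.0000 -22.0000]
K = S⁻¹·BᵀPA = [0.6076 0.0839; 0.0919 -0.2074]
A−BK = [-0.0436 0.0444; -0.0853 0.0444]
AᵀP(A−BK) = [0.4132 -0.0163; -0.0163 0.1445]
P' = Q + AᵀP(A−BK) = [10.4132 -0.5163; -0.5163 0.3945]
tr(P') = 10.8077

0.6076 0.0839 0.0919 -0.2074


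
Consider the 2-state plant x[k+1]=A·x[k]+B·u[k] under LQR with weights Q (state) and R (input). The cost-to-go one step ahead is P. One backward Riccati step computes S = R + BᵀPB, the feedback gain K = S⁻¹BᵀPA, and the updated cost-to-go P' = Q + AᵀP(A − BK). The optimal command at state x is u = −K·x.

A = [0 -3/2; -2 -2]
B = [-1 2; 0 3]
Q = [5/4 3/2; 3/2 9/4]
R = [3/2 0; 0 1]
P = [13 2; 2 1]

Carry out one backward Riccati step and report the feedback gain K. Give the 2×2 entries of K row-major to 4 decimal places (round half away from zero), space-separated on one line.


-0.4664 0.1659 -0.3363 -0.6592

BᵀP = [-13.0000 -2.0000; 32.0000 7.0000]
S = R + BᵀPB = [3/2 0; 0 1] + [13.0000 -32.0000; -32.0000 85.0000] = [14.5000 -32.0000; -32.0000 86.0000]
BᵀPA = [4.0000 23.5000; -14.0000 -62.0000]
K = S⁻¹·BᵀPA = [-0.4664 0.1659; -0.3363 -0.6592]
A−BK = [0.2063 -0.0157; -0.9910 -0.0224]
AᵀP(A−BK) = [1.1570 0.1076; 0.1076 0.4809]
P' = Q + AᵀP(A−BK) = [2.4070 1.6076; 1.6076 2.7309]
tr(P') = 5.1379


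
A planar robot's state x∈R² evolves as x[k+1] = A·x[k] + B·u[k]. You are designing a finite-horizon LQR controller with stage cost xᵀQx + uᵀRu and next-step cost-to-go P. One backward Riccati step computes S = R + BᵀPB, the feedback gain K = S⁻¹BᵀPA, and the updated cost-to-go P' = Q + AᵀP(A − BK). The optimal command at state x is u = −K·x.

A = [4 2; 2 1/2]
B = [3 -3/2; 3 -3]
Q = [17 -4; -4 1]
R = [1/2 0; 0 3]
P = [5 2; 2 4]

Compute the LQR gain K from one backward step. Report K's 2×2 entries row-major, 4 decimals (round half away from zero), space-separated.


BᵀP = [21.0000 18.0000; -13.5000 -15.0000]
S = R + BᵀPB = [1/2 0; 0 3] + [117.0000 -85.5000; -85.5000 65.2500] = [117.5000 -85.5000; -85.5000 68.2500]
BᵀPA = [120.0000 51.0000; -84.0000 -34.5000]
K = S⁻¹·BᵀPA = [1.4215 0.7488; 0.5500 0.4326]
A−BK = [0.5605 0.4024; -0.6145 -0.4487]
AᵀP(A−BK) = [3.6214 2.4791; 2.4791 1.7345]
P' = Q + AᵀP(A−BK) = [20.6214 -1.5209; -1.5209 2.7345]
tr(P') = 23.3559

1.4215 0.7488 0.5500 0.4326


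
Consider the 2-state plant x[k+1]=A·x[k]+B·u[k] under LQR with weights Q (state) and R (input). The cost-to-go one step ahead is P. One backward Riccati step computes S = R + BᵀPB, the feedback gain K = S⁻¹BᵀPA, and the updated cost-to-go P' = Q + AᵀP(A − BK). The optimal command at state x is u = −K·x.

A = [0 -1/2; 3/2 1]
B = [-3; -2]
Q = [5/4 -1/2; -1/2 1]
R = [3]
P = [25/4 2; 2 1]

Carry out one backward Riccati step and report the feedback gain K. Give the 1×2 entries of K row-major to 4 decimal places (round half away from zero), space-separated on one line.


BᵀP = [-22.7500 -8.0000]
S = R + BᵀPB = [3] + [84.2500] = [87.2500]
BᵀPA = [-12.0000 3.3750]
K = S⁻¹·BᵀPA = [-0.1375 0.0387]
A−BK = [-0.4126 -0.3840; 1.2249 1.0774]
AᵀP(A−BK) = [0.5996 0.4642; 0.4642 0.4319]
P' = Q + AᵀP(A−BK) = [1.8496 -0.0358; -0.0358 1.4319]
tr(P') = 3.2815

-0.1375 0.0387


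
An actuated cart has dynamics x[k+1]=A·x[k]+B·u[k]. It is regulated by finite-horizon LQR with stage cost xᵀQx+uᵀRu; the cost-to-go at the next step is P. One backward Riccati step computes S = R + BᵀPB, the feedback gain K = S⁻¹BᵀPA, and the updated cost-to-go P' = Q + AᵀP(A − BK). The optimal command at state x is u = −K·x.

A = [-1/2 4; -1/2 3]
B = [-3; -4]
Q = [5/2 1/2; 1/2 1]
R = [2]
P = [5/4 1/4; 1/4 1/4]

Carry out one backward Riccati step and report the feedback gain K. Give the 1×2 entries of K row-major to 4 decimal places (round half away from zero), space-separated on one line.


BᵀP = [-4.7500 -1.7500]
S = R + BᵀPB = [2] + [21.2500] = [23.2500]
BᵀPA = [3.2500 -24.2500]
K = S⁻¹·BᵀPA = [0.1398 -1.0430]
A−BK = [-0.0806 0.8710; 0.0591 -1.1720]
AᵀP(A−BK) = [0.0457 -0.3602; -0.3602 2.9570]
P' = Q + AᵀP(A−BK) = [2.5457 0.1398; 0.1398 3.9570]
tr(P') = 6.5027

0.1398 -1.0430


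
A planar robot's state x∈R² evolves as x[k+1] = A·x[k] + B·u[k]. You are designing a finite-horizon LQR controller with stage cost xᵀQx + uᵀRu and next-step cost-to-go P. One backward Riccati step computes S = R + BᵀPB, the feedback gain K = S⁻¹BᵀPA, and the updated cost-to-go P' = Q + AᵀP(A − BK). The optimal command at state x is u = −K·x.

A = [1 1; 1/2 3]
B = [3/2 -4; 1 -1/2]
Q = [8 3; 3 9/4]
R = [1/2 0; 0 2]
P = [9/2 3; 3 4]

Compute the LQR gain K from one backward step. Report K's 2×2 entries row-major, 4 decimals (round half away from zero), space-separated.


BᵀP = [9.7500 8.5000; -19.5000 -14.0000]
S = R + BᵀPB = [1/2 0; 0 2] + [23.1250 -43.2500; -43.2500 85.0000] = [23.6250 -43.2500; -43.2500 87.0000]
BᵀPA = [14.0000 35.2500; -26.5000 -61.5000]
K = S⁻¹·BᵀPA = [0.3889 2.2016; -0.1113 0.3876]
A−BK = [-0.0284 -0.7521; 0.0555 0.9922]
AᵀP(A−BK) = [0.1069 0.4484; 0.4484 4.7298]
P' = Q + AᵀP(A−BK) = [8.1069 3.4484; 3.4484 6.9798]
tr(P') = 15.0867

0.3889 2.2016 -0.1113 0.3876


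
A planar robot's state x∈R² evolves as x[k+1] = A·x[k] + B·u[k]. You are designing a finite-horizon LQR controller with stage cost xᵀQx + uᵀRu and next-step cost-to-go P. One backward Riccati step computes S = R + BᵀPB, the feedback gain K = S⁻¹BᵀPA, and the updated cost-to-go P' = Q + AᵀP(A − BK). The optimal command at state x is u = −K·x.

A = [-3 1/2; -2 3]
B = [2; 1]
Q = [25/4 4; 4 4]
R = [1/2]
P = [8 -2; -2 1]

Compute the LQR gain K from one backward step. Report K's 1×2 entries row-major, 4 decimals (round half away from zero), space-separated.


BᵀP = [14.0000 -3.0000]
S = R + BᵀPB = [1/2] + [25.0000] = [25.5000]
BᵀPA = [-36.0000 -2.0000]
K = S⁻¹·BᵀPA = [-1.4118 -0.0784]
A−BK = [-0.1765 0.6569; -0.5882 3.0784]
AᵀP(A−BK) = [1.1765 -0.8235; -0.8235 4.8431]
P' = Q + AᵀP(A−BK) = [7.4265 3.1765; 3.1765 8.8431]
tr(P') = 16.2696

-1.4118 -0.0784


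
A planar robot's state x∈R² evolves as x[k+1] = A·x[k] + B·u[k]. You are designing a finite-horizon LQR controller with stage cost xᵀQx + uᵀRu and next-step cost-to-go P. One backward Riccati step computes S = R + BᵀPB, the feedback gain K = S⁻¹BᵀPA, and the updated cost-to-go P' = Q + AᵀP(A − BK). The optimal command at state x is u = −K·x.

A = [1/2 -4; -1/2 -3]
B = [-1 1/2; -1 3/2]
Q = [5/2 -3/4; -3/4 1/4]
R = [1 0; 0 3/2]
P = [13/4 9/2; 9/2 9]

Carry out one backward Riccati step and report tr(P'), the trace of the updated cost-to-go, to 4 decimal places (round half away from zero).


11.0274

BᵀP = [-7.7500 -13.5000; 8.3750 15.7500]
S = R + BᵀPB = [1 0; 0 3/2] + [21.2500 -24.1250; -24.1250 27.8125] = [22.2500 -24.1250; -24.1250 29.3125]
BᵀPA = [2.8750 71.5000; -3.6875 -80.7500]
K = S⁻¹·BᵀPA = [-0.0668 2.1051; -0.1808 -1.0223]
A−BK = [0.5236 -1.3838; -0.2956 0.6385]
AᵀP(A−BK) = [0.3379 -0.5717; -0.5717 7.9394]
P' = Q + AᵀP(A−BK) = [2.8379 -1.3217; -1.3217 8.1894]
tr(P') = 11.0274


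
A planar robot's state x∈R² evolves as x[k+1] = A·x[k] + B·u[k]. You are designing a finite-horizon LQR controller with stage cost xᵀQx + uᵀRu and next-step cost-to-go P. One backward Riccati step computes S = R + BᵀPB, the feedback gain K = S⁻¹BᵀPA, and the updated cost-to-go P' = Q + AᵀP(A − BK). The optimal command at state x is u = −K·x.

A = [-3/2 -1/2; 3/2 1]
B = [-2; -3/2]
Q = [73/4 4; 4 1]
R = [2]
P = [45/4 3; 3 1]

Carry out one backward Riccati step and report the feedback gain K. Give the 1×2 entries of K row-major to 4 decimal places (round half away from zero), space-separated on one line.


0.4349 0.0892

BᵀP = [-27.0000 -7.5000]
S = R + BᵀPB = [2] + [65.2500] = [67.2500]
BᵀPA = [29.2500 6.0000]
K = S⁻¹·BᵀPA = [0.4349 0.0892]
A−BK = [-0.6301 -0.3216; 2.1524 1.1338]
AᵀP(A−BK) = [1.3404 0.5778; 0.5778 0.2772]
P' = Q + AᵀP(A−BK) = [19.5904 4.5778; 4.5778 1.2772]
tr(P') = 20.8676


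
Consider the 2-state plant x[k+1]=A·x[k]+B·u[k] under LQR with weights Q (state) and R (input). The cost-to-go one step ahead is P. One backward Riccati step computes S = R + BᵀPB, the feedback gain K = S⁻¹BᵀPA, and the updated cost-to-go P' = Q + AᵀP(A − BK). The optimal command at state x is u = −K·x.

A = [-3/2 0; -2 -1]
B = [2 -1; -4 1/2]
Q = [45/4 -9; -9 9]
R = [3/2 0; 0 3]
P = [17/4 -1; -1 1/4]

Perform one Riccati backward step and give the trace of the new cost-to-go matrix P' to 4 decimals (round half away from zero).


20.5883

BᵀP = [12.5000 -3.0000; -4.7500 1.1250]
S = R + BᵀPB = [3/2 0; 0 3] + [37.0000 -14.0000; -14.0000 5.3125] = [38.5000 -14.0000; -14.0000 8.3125]
BᵀPA = [-12.7500 3.0000; 4.8750 -1.1250]
K = S⁻¹·BᵀPA = [-0.3042 0.0741; 0.0741 -0.0106]
A−BK = [-0.8175 -0.1587; -3.2540 -0.6984]
AᵀP(A−BK) = [0.3224 -0.0040; -0.0040 0.0159]
P' = Q + AᵀP(A−BK) = [11.5724 -9.0040; -9.0040 9.0159]
tr(P') = 20.5883


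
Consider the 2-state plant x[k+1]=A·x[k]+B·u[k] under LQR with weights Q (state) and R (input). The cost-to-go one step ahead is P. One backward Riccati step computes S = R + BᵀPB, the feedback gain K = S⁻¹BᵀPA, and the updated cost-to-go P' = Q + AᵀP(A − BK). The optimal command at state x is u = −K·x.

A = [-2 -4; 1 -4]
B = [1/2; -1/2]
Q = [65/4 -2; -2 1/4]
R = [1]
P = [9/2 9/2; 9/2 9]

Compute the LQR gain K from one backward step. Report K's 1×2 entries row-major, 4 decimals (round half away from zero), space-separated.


-1.0588 4.2353

BᵀP = [0.0000 -2.2500]
S = R + BᵀPB = [1] + [1.1250] = [2.1250]
BᵀPA = [-2.2500 9.0000]
K = S⁻¹·BᵀPA = [-1.0588 4.2353]
A−BK = [-1.4706 -6.1176; 0.4706 -1.8824]
AᵀP(A−BK) = [6.6176 27.5294; 27.5294 321.8824]
P' = Q + AᵀP(A−BK) = [22.8676 25.5294; 25.5294 322.1324]
tr(P') = 345.0000


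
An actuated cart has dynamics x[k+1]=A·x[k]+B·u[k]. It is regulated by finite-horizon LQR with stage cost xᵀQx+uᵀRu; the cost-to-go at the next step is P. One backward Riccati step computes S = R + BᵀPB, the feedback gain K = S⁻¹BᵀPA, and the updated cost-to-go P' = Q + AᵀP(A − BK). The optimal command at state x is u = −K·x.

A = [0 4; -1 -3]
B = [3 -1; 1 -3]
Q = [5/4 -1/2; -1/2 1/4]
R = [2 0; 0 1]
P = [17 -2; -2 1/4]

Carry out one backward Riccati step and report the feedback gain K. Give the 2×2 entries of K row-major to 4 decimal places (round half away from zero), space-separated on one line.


0.0446 1.4000 0.0201 -0.4000

BᵀP = [49.0000 -5.7500; -11.0000 1.2500]
S = R + BᵀPB = [2 0; 0 1] + [141.2500 -31.7500; -31.7500 7.2500] = [143.2500 -31.7500; -31.7500 8.2500]
BᵀPA = [5.7500 213.2500; -1.2500 -47.7500]
K = S⁻¹·BᵀPA = [0.0446 1.4000; 0.0201 -0.4000]
A−BK = [-0.1137 -0.6000; -0.9842 -5.6000]
AᵀP(A−BK) = [0.0187 0.2000; 0.2000 4.6000]
P' = Q + AᵀP(A−BK) = [1.2687 -0.3000; -0.3000 4.8500]
tr(P') = 6.1187


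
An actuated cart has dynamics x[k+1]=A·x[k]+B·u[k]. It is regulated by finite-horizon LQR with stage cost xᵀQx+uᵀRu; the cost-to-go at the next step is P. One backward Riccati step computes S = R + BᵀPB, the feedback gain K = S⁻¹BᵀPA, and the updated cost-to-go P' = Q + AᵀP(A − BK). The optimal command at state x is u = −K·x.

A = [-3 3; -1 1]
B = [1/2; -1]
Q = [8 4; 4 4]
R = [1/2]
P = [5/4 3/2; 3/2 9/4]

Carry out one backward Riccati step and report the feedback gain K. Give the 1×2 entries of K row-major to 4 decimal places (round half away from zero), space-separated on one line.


2.6400 -2.6400

BᵀP = [-0.8750 -1.5000]
S = R + BᵀPB = [1/2] + [1.0625] = [1.5625]
BᵀPA = [4.1250 -4.1250]
K = S⁻¹·BᵀPA = [2.6400 -2.6400]
A−BK = [-4.3200 4.3200; 1.6400 -1.6400]
AᵀP(A−BK) = [11.6100 -11.6100; -11.6100 11.6100]
P' = Q + AᵀP(A−BK) = [19.6100 -7.6100; -7.6100 15.6100]
tr(P') = 35.2200


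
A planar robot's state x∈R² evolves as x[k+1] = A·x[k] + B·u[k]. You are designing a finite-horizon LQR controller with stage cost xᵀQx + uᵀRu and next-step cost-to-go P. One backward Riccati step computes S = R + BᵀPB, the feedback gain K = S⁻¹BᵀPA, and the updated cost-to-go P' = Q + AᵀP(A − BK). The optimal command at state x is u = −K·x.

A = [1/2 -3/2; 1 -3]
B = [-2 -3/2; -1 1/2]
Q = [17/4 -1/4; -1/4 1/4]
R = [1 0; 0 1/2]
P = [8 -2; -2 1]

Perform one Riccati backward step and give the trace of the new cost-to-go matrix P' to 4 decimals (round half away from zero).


7.4114

BᵀP = [-14.0000 3.0000; -13.0000 3.5000]
S = R + BᵀPB = [1 0; 0 1/2] + [25.0000 22.5000; 22.5000 21.2500] = [26.0000 22.5000; 22.5000 21.7500]
BᵀPA = [-4.0000 12.0000; -3.0000 9.0000]
K = S⁻¹·BᵀPA = [-0.3291 0.9873; 0.2025 -0.6076]
A−BK = [0.1456 -0.4367; 0.5696 -1.7089]
AᵀP(A−BK) = [0.2911 -0.8734; -0.8734 2.6203]
P' = Q + AᵀP(A−BK) = [4.5411 -1.1234; -1.1234 2.8703]
tr(P') = 7.4114


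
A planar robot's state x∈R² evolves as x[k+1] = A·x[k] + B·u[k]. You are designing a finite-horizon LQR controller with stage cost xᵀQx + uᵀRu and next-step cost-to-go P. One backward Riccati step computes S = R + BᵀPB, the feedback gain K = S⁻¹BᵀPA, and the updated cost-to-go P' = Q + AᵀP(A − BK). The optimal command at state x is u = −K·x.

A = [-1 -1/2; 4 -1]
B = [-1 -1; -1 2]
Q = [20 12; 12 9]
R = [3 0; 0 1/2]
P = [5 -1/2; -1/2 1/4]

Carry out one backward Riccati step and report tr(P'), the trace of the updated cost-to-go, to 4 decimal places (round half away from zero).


BᵀP = [-4.5000 0.2500; -6.0000 1.0000]
S = R + BᵀPB = [3 0; 0 1/2] + [4.2500 5.0000; 5.0000 8.0000] = [7.2500 5.0000; 5.0000 8.5000]
BᵀPA = [5.5000 2.0000; 10.0000 2.0000]
K = S⁻¹·BᵀPA = [-0.0887 0.1911; 1.2287 0.1229]
A−BK = [0.1399 -0.1860; 1.4539 -1.0546]
AᵀP(A−BK) = [1.2014 -0.2799; -0.2799 0.3720]
P' = Q + AᵀP(A−BK) = [21.2014 11.7201; 11.7201 9.3720]
tr(P') = 30.5734

30.5734


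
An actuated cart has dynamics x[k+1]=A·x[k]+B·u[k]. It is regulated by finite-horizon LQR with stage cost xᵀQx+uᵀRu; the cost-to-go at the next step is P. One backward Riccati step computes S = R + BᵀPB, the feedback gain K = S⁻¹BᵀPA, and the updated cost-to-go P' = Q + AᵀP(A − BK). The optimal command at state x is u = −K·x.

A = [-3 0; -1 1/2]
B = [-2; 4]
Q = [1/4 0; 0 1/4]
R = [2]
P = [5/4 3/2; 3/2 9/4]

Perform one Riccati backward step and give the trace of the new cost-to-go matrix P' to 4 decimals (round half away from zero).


8.7599

BᵀP = [3.5000 6.0000]
S = R + BᵀPB = [2] + [17.0000] = [19.0000]
BᵀPA = [-16.5000 3.0000]
K = S⁻¹·BᵀPA = [-0.8684 0.1579]
A−BK = [-4.7368 0.3158; 2.4737 -0.1316]
AᵀP(A−BK) = [8.1711 -0.7697; -0.7697 0.0888]
P' = Q + AᵀP(A−BK) = [8.4211 -0.7697; -0.7697 0.3388]
tr(P') = 8.7599


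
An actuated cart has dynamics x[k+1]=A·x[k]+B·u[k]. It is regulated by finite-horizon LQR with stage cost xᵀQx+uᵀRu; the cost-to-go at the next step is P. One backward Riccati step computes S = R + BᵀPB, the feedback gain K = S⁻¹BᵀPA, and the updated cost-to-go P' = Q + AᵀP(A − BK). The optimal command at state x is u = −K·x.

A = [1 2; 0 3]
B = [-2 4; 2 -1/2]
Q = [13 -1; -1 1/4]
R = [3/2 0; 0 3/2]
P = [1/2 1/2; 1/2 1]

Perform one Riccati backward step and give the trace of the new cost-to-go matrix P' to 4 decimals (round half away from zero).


BᵀP = [0.0000 1.0000; 1.7500 1.5000]
S = R + BᵀPB = [3/2 0; 0 3/2] + [2.0000 -0.5000; -0.5000 6.2500] = [3.5000 -0.5000; -0.5000 7.7500]
BᵀPA = [0.0000 3.0000; 1.7500 8.0000]
K = S⁻¹·BᵀPA = [0.0326 1.0140; 0.2279 1.0977]
A−BK = [0.1535 -0.3628; 0.0488 1.5209]
AᵀP(A−BK) = [0.1012 0.5791; 0.5791 5.1767]
P' = Q + AᵀP(A−BK) = [13.1012 -0.4209; -0.4209 5.4267]
tr(P') = 18.5279

18.5279


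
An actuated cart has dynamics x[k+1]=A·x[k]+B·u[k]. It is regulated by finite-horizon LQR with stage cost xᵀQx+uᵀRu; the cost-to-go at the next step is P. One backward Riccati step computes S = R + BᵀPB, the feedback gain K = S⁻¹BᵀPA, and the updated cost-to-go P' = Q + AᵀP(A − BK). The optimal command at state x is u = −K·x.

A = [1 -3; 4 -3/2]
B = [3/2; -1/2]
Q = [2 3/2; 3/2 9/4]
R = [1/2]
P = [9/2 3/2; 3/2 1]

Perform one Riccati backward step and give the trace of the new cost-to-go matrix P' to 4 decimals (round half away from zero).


BᵀP = [6.0000 1.7500]
S = R + BᵀPB = [1/2] + [8.1250] = [8.6250]
BᵀPA = [13.0000 -20.6250]
K = S⁻¹·BᵀPA = [1.5072 -2.3913]
A−BK = [-1.2609 0.5870; 4.7536 -2.6957]
AᵀP(A−BK) = [12.9058 -8.6630; -8.6630 6.9293]
P' = Q + AᵀP(A−BK) = [14.9058 -7.1630; -7.1630 9.1793]
tr(P') = 24.0851

24.0851
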